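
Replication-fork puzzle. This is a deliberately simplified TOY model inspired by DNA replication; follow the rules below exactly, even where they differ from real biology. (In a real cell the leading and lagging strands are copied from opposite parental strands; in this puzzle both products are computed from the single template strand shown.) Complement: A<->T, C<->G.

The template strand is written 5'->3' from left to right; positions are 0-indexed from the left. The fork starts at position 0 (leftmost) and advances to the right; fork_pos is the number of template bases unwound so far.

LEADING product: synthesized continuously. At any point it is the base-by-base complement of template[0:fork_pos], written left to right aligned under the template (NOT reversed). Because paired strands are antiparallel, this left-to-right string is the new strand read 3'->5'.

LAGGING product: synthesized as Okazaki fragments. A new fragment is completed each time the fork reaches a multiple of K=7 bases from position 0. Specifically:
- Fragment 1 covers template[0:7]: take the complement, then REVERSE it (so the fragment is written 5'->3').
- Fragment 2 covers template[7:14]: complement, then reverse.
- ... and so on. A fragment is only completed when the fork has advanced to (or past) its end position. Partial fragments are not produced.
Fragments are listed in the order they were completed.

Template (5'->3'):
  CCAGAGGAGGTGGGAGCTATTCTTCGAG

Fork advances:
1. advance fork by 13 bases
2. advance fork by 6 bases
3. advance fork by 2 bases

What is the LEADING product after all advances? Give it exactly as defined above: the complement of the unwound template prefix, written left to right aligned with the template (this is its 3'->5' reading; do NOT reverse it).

Step 1: advance 13 -> fork_pos = 0 + 13 = 13.
Step 2: advance 6 -> fork_pos = 13 + 6 = 19.
Step 3: advance 2 -> fork_pos = 19 + 2 = 21.
Unwound prefix: template[0:21] = CCAGAGGAGGTGGGAGCTATT
Complement it base by base (A<->T, C<->G), keeping left-to-right order:
  [0:5] CCAGA -> GGTCT
  [5:10] GGAGG -> CCTCC
  [10:15] TGGGA -> ACCCT
  [15:20] GCTAT -> CGATA
  [20:21] T -> A
Concatenate: GGTCTCCTCCACCCTCGATAA (length 21; written aligned with the template, i.e. 3'->5').

Answer: GGTCTCCTCCACCCTCGATAA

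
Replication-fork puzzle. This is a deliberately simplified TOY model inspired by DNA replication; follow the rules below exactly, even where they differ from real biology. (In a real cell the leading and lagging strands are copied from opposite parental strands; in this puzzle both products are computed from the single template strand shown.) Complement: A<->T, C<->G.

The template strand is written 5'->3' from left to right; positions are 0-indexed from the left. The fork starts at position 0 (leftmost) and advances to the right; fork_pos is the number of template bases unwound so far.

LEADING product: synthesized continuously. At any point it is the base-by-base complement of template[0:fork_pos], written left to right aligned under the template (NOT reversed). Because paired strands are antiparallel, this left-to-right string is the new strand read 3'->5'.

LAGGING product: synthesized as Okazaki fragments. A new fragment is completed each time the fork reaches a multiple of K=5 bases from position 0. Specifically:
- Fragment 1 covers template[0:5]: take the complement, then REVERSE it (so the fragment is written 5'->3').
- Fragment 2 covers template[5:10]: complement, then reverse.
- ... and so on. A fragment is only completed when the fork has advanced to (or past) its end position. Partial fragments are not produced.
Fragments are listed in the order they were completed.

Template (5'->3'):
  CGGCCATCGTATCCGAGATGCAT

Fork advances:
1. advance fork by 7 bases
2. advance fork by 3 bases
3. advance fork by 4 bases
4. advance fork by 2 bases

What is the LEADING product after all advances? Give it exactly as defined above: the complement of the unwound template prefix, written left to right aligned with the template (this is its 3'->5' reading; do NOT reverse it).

Step 1: advance 7 -> fork_pos = 0 + 7 = 7.
Step 2: advance 3 -> fork_pos = 7 + 3 = 10.
Step 3: advance 4 -> fork_pos = 10 + 4 = 14.
Step 4: advance 2 -> fork_pos = 14 + 2 = 16.
Unwound prefix: template[0:16] = CGGCCATCGTATCCGA
Complement it base by base (A<->T, C<->G), keeping left-to-right order:
  [0:5] CGGCC -> GCCGG
  [5:10] ATCGT -> TAGCA
  [10:15] ATCCG -> TAGGC
  [15:16] A -> T
Concatenate: GCCGGTAGCATAGGCT (length 16; written aligned with the template, i.e. 3'->5').

Answer: GCCGGTAGCATAGGCT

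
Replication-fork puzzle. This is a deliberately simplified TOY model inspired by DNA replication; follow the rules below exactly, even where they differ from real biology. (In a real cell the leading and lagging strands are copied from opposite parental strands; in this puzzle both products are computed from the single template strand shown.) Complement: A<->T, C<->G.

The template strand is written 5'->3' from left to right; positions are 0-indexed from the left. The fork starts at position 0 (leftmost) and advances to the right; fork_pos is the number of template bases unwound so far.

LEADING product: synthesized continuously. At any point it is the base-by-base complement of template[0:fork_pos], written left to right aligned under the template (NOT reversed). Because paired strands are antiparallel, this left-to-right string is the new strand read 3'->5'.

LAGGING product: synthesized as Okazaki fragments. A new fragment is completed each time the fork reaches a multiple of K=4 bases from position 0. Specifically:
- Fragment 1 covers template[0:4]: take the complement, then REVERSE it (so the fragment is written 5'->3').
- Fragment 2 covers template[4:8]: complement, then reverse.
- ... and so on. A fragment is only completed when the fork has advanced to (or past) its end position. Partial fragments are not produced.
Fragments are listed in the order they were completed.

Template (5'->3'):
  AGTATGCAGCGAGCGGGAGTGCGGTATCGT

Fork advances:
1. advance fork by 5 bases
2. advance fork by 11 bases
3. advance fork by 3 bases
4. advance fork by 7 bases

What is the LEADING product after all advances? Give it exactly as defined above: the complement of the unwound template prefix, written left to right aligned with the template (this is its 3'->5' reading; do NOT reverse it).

Step 1: advance 5 -> fork_pos = 0 + 5 = 5.
Step 2: advance 11 -> fork_pos = 5 + 11 = 16.
Step 3: advance 3 -> fork_pos = 16 + 3 = 19.
Step 4: advance 7 -> fork_pos = 19 + 7 = 26.
Unwound prefix: template[0:26] = AGTATGCAGCGAGCGGGAGTGCGGTA
Complement it base by base (A<->T, C<->G), keeping left-to-right order:
  [0:5] AGTAT -> TCATA
  [5:10] GCAGC -> CGTCG
  [10:15] GAGCG -> CTCGC
  [15:20] GGAGT -> CCTCA
  [20:25] GCGGT -> CGCCA
  [25:26] A -> T
Concatenate: TCATACGTCGCTCGCCCTCACGCCAT (length 26; written aligned with the template, i.e. 3'->5').

Answer: TCATACGTCGCTCGCCCTCACGCCAT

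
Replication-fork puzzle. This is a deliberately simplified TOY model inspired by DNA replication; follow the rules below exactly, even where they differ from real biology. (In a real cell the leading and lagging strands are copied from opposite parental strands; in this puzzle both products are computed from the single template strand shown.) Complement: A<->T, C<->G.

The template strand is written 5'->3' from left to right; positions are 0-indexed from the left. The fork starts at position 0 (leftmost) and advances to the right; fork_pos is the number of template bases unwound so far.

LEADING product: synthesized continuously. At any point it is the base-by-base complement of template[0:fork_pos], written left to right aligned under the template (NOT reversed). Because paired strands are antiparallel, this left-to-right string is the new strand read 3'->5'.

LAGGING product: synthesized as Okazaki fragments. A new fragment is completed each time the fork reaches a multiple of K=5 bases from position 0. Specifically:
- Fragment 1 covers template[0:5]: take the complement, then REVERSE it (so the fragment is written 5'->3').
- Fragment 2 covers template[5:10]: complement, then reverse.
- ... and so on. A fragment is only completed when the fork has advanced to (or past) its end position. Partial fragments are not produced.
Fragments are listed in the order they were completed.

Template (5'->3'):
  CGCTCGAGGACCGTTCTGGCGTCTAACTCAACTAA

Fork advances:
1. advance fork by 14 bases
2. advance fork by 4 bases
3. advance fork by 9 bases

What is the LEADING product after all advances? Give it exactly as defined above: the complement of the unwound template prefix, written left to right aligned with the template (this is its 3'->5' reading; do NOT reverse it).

Step 1: advance 14 -> fork_pos = 0 + 14 = 14.
Step 2: advance 4 -> fork_pos = 14 + 4 = 18.
Step 3: advance 9 -> fork_pos = 18 + 9 = 27.
Unwound prefix: template[0:27] = CGCTCGAGGACCGTTCTGGCGTCTAAC
Complement it base by base (A<->T, C<->G), keeping left-to-right order:
  [0:5] CGCTC -> GCGAG
  [5:10] GAGGA -> CTCCT
  [10:15] CCGTT -> GGCAA
  [15:20] CTGGC -> GACCG
  [20:25] GTCTA -> CAGAT
  [25:27] AC -> TG
Concatenate: GCGAGCTCCTGGCAAGACCGCAGATTG (length 27; written aligned with the template, i.e. 3'->5').

Answer: GCGAGCTCCTGGCAAGACCGCAGATTG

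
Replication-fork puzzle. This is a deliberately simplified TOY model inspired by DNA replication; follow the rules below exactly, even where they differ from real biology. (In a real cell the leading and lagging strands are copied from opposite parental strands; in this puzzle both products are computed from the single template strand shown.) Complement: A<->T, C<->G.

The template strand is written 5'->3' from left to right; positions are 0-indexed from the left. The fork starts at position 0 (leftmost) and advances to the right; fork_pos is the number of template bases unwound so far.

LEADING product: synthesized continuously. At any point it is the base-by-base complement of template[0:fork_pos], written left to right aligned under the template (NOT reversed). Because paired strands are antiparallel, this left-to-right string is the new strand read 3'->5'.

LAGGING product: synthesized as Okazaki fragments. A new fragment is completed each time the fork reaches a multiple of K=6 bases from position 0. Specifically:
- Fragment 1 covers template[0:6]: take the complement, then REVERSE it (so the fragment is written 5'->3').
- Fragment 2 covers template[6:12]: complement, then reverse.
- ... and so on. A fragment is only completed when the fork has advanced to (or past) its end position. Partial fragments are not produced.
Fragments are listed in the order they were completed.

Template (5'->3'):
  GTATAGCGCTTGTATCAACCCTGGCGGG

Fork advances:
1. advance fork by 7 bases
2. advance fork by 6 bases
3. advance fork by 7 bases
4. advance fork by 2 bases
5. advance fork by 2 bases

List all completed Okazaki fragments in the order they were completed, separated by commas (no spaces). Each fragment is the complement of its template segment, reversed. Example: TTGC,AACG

Step 1: advance 7 -> fork_pos = 0 + 7 = 7. Reached multiple(s) of 6: 6 -> fragment 1 completed (1 total).
Step 2: advance 6 -> fork_pos = 7 + 6 = 13. Reached multiple(s) of 6: 12 -> fragment 2 completed (2 total).
Step 3: advance 7 -> fork_pos = 13 + 7 = 20. Reached multiple(s) of 6: 18 -> fragment 3 completed (3 total).
Step 4: advance 2 -> fork_pos = 20 + 2 = 22. Next multiple of 6 is 24 (not reached); still 3 fragment(s).
Step 5: advance 2 -> fork_pos = 22 + 2 = 24. Reached multiple(s) of 6: 24 -> fragment 4 completed (4 total).
Final fork_pos = 24, so 4 fragment(s) are complete. Build each: template segment -> complement -> reverse.
Fragment 1: template[0:6] = GTATAG -> complement CATATC -> reversed CTATAC
Fragment 2: template[6:12] = CGCTTG -> complement GCGAAC -> reversed CAAGCG
Fragment 3: template[12:18] = TATCAA -> complement ATAGTT -> reversed TTGATA
Fragment 4: template[18:24] = CCCTGG -> complement GGGACC -> reversed CCAGGG

Answer: CTATAC,CAAGCG,TTGATA,CCAGGG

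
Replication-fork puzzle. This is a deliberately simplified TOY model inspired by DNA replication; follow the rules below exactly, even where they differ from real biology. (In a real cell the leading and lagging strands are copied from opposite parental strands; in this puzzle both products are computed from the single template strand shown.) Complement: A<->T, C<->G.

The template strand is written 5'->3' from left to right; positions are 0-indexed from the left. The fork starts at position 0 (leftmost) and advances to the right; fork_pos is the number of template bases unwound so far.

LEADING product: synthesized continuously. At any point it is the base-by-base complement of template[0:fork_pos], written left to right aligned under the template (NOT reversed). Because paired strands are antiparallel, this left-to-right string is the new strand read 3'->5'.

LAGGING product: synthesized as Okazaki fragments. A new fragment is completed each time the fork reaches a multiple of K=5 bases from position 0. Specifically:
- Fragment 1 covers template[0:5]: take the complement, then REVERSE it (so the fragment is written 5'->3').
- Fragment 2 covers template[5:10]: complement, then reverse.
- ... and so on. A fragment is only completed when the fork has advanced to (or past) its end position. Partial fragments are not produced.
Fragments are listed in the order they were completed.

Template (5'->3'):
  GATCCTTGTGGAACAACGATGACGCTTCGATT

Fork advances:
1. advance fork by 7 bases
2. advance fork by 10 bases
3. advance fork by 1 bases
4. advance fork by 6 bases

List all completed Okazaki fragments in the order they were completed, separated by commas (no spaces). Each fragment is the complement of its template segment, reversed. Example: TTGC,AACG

Step 1: advance 7 -> fork_pos = 0 + 7 = 7. Reached multiple(s) of 5: 5 -> fragment 1 completed (1 total).
Step 2: advance 10 -> fork_pos = 7 + 10 = 17. Reached multiple(s) of 5: 10, 15 -> fragments 2-3 completed (3 total).
Step 3: advance 1 -> fork_pos = 17 + 1 = 18. Next multiple of 5 is 20 (not reached); still 3 fragment(s).
Step 4: advance 6 -> fork_pos = 18 + 6 = 24. Reached multiple(s) of 5: 20 -> fragment 4 completed (4 total).
Final fork_pos = 24, so 4 fragment(s) are complete. Build each: template segment -> complement -> reverse.
Fragment 1: template[0:5] = GATCC -> complement CTAGG -> reversed GGATC
Fragment 2: template[5:10] = TTGTG -> complement AACAC -> reversed CACAA
Fragment 3: template[10:15] = GAACA -> complement CTTGT -> reversed TGTTC
Fragment 4: template[15:20] = ACGAT -> complement TGCTA -> reversed ATCGT

Answer: GGATC,CACAA,TGTTC,ATCGT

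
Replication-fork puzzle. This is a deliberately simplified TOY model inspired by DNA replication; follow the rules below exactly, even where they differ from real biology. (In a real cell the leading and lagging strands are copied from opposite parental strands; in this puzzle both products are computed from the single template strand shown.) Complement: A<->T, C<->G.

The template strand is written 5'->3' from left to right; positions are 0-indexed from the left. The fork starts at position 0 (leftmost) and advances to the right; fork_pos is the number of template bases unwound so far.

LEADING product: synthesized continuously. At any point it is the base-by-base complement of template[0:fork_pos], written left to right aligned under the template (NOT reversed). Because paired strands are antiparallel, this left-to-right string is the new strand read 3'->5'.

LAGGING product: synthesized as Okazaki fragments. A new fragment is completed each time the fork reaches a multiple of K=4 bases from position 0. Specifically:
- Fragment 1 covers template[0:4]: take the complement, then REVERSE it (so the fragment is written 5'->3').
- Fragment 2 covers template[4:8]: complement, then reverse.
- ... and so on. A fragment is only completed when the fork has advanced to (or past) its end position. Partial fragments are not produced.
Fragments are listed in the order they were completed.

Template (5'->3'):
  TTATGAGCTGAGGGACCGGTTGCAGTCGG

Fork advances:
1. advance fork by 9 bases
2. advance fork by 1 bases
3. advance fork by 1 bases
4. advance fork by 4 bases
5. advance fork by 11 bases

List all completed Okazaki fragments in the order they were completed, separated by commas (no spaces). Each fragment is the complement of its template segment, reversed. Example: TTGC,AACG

Step 1: advance 9 -> fork_pos = 0 + 9 = 9. Reached multiple(s) of 4: 4, 8 -> fragments 1-2 completed (2 total).
Step 2: advance 1 -> fork_pos = 9 + 1 = 10. Next multiple of 4 is 12 (not reached); still 2 fragment(s).
Step 3: advance 1 -> fork_pos = 10 + 1 = 11. Next multiple of 4 is 12 (not reached); still 2 fragment(s).
Step 4: advance 4 -> fork_pos = 11 + 4 = 15. Reached multiple(s) of 4: 12 -> fragment 3 completed (3 total).
Step 5: advance 11 -> fork_pos = 15 + 11 = 26. Reached multiple(s) of 4: 16, 20, 24 -> fragments 4-6 completed (6 total).
Final fork_pos = 26, so 6 fragment(s) are complete. Build each: template segment -> complement -> reverse.
Fragment 1: template[0:4] = TTAT -> complement AATA -> reversed ATAA
Fragment 2: template[4:8] = GAGC -> complement CTCG -> reversed GCTC
Fragment 3: template[8:12] = TGAG -> complement ACTC -> reversed CTCA
Fragment 4: template[12:16] = GGAC -> complement CCTG -> reversed GTCC
Fragment 5: template[16:20] = CGGT -> complement GCCA -> reversed ACCG
Fragment 6: template[20:24] = TGCA -> complement ACGT -> reversed TGCA

Answer: ATAA,GCTC,CTCA,GTCC,ACCG,TGCA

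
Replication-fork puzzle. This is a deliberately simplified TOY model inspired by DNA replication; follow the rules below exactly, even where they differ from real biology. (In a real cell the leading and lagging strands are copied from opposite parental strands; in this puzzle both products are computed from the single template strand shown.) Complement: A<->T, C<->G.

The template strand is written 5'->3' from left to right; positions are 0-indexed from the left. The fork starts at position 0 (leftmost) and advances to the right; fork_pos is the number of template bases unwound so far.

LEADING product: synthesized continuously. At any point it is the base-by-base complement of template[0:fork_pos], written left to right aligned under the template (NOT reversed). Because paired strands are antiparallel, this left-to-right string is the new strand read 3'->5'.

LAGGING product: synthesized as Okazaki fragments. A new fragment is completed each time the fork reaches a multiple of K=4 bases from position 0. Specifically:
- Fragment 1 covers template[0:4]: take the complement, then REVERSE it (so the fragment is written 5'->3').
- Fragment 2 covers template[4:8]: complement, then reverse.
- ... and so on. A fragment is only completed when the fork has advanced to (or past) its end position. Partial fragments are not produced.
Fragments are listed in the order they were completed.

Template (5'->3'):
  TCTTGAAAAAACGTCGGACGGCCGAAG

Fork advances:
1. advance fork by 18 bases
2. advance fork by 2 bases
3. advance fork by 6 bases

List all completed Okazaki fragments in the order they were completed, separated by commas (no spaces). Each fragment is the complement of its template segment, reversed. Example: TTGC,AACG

Step 1: advance 18 -> fork_pos = 0 + 18 = 18. Reached multiple(s) of 4: 4, 8, 12, 16 -> fragments 1-4 completed (4 total).
Step 2: advance 2 -> fork_pos = 18 + 2 = 20. Reached multiple(s) of 4: 20 -> fragment 5 completed (5 total).
Step 3: advance 6 -> fork_pos = 20 + 6 = 26. Reached multiple(s) of 4: 24 -> fragment 6 completed (6 total).
Final fork_pos = 26, so 6 fragment(s) are complete. Build each: template segment -> complement -> reverse.
Fragment 1: template[0:4] = TCTT -> complement AGAA -> reversed AAGA
Fragment 2: template[4:8] = GAAA -> complement CTTT -> reversed TTTC
Fragment 3: template[8:12] = AAAC -> complement TTTG -> reversed GTTT
Fragment 4: template[12:16] = GTCG -> complement CAGC -> reversed CGAC
Fragment 5: template[16:20] = GACG -> complement CTGC -> reversed CGTC
Fragment 6: template[20:24] = GCCG -> complement CGGC -> reversed CGGC

Answer: AAGA,TTTC,GTTT,CGAC,CGTC,CGGC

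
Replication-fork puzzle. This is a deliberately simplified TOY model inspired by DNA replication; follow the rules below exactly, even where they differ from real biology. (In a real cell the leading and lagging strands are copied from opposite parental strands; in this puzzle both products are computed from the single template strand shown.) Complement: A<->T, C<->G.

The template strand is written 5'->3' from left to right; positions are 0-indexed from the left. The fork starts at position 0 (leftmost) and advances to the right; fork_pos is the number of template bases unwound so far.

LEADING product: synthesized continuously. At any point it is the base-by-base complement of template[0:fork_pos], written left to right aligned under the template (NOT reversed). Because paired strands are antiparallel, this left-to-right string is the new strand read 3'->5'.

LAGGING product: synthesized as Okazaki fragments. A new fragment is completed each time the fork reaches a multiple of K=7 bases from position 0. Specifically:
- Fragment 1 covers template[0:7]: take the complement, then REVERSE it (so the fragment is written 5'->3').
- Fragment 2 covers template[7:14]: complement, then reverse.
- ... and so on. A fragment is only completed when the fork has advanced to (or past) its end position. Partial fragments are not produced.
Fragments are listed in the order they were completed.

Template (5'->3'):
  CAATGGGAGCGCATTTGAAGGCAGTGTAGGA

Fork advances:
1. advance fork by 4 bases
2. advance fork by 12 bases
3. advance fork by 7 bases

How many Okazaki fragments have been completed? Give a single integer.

Answer: 3

Derivation:
Step 1: advance 4 -> fork_pos = 0 + 4 = 4. Next multiple of 7 is 7 (not reached); still 0 fragment(s).
Step 2: advance 12 -> fork_pos = 4 + 12 = 16. Reached multiple(s) of 7: 7, 14 -> fragments 1-2 completed (2 total).
Step 3: advance 7 -> fork_pos = 16 + 7 = 23. Reached multiple(s) of 7: 21 -> fragment 3 completed (3 total).
Check: final fork_pos = 23; the multiples of 7 that are <= 23 are 7..21 -> 23 // 7 = 3 completed fragment(s).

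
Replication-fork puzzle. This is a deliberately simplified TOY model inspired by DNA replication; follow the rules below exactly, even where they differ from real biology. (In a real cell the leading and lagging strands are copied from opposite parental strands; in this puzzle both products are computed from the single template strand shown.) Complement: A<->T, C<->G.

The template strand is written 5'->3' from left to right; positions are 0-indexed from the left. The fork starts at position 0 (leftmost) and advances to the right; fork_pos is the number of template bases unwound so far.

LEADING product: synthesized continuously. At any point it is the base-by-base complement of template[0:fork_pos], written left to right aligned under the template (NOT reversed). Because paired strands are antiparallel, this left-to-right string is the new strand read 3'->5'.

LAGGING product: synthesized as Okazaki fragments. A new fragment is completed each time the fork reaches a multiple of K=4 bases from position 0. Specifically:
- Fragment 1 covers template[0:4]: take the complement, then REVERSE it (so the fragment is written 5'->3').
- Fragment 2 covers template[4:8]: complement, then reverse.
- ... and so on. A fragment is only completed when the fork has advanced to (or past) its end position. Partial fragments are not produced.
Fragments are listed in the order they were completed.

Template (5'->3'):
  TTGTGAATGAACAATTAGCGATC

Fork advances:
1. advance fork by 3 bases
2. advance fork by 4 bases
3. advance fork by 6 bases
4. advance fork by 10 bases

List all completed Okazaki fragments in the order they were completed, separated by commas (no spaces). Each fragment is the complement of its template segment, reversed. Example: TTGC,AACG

Answer: ACAA,ATTC,GTTC,AATT,CGCT

Derivation:
Step 1: advance 3 -> fork_pos = 0 + 3 = 3. Next multiple of 4 is 4 (not reached); still 0 fragment(s).
Step 2: advance 4 -> fork_pos = 3 + 4 = 7. Reached multiple(s) of 4: 4 -> fragment 1 completed (1 total).
Step 3: advance 6 -> fork_pos = 7 + 6 = 13. Reached multiple(s) of 4: 8, 12 -> fragments 2-3 completed (3 total).
Step 4: advance 10 -> fork_pos = 13 + 10 = 23. Reached multiple(s) of 4: 16, 20 -> fragments 4-5 completed (5 total).
Final fork_pos = 23, so 5 fragment(s) are complete. Build each: template segment -> complement -> reverse.
Fragment 1: template[0:4] = TTGT -> complement AACA -> reversed ACAA
Fragment 2: template[4:8] = GAAT -> complement CTTA -> reversed ATTC
Fragment 3: template[8:12] = GAAC -> complement CTTG -> reversed GTTC
Fragment 4: template[12:16] = AATT -> complement TTAA -> reversed AATT
Fragment 5: template[16:20] = AGCG -> complement TCGC -> reversed CGCT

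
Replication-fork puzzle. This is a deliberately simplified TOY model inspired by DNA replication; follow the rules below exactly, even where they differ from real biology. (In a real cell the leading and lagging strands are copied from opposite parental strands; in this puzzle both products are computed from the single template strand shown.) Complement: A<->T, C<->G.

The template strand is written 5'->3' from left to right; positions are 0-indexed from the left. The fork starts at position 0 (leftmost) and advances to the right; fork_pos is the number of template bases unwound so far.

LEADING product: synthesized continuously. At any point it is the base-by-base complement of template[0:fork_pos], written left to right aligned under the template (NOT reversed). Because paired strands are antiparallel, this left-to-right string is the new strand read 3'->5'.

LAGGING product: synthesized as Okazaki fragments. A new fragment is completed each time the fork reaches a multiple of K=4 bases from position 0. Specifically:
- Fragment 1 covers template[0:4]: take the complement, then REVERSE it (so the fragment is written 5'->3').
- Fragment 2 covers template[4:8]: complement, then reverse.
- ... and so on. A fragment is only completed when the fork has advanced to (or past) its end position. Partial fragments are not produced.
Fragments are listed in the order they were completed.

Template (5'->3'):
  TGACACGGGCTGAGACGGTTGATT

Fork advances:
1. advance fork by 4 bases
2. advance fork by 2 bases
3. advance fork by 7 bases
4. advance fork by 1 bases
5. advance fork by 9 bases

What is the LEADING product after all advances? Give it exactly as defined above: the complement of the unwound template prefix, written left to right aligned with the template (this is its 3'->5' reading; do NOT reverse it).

Answer: ACTGTGCCCGACTCTGCCAACTA

Derivation:
Step 1: advance 4 -> fork_pos = 0 + 4 = 4.
Step 2: advance 2 -> fork_pos = 4 + 2 = 6.
Step 3: advance 7 -> fork_pos = 6 + 7 = 13.
Step 4: advance 1 -> fork_pos = 13 + 1 = 14.
Step 5: advance 9 -> fork_pos = 14 + 9 = 23.
Unwound prefix: template[0:23] = TGACACGGGCTGAGACGGTTGAT
Complement it base by base (A<->T, C<->G), keeping left-to-right order:
  [0:5] TGACA -> ACTGT
  [5:10] CGGGC -> GCCCG
  [10:15] TGAGA -> ACTCT
  [15:20] CGGTT -> GCCAA
  [20:23] GAT -> CTA
Concatenate: ACTGTGCCCGACTCTGCCAACTA (length 23; written aligned with the template, i.e. 3'->5').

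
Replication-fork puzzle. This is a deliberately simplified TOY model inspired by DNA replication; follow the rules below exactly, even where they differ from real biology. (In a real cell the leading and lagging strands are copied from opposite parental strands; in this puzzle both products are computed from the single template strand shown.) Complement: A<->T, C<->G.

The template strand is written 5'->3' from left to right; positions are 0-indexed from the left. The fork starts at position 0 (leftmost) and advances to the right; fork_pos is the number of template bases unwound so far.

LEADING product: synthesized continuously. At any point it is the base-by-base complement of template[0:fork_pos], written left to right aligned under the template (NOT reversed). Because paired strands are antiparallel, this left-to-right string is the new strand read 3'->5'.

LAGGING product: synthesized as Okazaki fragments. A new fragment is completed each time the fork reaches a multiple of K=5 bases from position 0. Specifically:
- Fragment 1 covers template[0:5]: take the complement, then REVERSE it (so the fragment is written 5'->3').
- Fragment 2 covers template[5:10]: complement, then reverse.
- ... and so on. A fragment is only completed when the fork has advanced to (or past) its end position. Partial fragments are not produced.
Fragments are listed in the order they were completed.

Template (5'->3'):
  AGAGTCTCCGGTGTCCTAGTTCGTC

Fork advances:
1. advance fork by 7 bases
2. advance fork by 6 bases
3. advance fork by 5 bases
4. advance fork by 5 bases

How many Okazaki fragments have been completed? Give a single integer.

Answer: 4

Derivation:
Step 1: advance 7 -> fork_pos = 0 + 7 = 7. Reached multiple(s) of 5: 5 -> fragment 1 completed (1 total).
Step 2: advance 6 -> fork_pos = 7 + 6 = 13. Reached multiple(s) of 5: 10 -> fragment 2 completed (2 total).
Step 3: advance 5 -> fork_pos = 13 + 5 = 18. Reached multiple(s) of 5: 15 -> fragment 3 completed (3 total).
Step 4: advance 5 -> fork_pos = 18 + 5 = 23. Reached multiple(s) of 5: 20 -> fragment 4 completed (4 total).
Check: final fork_pos = 23; the multiples of 5 that are <= 23 are 5..20 -> 23 // 5 = 4 completed fragment(s).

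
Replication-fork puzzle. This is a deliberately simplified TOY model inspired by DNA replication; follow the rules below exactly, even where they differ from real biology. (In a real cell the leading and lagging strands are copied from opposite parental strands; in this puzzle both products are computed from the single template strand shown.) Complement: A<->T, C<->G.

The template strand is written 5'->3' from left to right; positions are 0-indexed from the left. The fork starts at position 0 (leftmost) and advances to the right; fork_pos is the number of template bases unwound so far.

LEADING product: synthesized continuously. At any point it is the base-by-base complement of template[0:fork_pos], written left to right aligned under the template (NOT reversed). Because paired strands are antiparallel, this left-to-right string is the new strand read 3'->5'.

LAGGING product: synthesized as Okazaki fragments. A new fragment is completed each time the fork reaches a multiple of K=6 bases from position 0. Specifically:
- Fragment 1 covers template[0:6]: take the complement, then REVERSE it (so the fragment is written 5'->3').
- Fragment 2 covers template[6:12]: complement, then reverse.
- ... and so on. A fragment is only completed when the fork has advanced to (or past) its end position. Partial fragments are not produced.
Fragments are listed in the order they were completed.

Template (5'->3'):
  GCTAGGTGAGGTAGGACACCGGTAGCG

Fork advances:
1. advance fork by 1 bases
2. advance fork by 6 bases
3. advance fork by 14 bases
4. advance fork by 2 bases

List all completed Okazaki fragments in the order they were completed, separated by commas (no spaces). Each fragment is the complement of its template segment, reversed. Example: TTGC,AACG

Answer: CCTAGC,ACCTCA,TGTCCT

Derivation:
Step 1: advance 1 -> fork_pos = 0 + 1 = 1. Next multiple of 6 is 6 (not reached); still 0 fragment(s).
Step 2: advance 6 -> fork_pos = 1 + 6 = 7. Reached multiple(s) of 6: 6 -> fragment 1 completed (1 total).
Step 3: advance 14 -> fork_pos = 7 + 14 = 21. Reached multiple(s) of 6: 12, 18 -> fragments 2-3 completed (3 total).
Step 4: advance 2 -> fork_pos = 21 + 2 = 23. Next multiple of 6 is 24 (not reached); still 3 fragment(s).
Final fork_pos = 23, so 3 fragment(s) are complete. Build each: template segment -> complement -> reverse.
Fragment 1: template[0:6] = GCTAGG -> complement CGATCC -> reversed CCTAGC
Fragment 2: template[6:12] = TGAGGT -> complement ACTCCA -> reversed ACCTCA
Fragment 3: template[12:18] = AGGACA -> complement TCCTGT -> reversed TGTCCT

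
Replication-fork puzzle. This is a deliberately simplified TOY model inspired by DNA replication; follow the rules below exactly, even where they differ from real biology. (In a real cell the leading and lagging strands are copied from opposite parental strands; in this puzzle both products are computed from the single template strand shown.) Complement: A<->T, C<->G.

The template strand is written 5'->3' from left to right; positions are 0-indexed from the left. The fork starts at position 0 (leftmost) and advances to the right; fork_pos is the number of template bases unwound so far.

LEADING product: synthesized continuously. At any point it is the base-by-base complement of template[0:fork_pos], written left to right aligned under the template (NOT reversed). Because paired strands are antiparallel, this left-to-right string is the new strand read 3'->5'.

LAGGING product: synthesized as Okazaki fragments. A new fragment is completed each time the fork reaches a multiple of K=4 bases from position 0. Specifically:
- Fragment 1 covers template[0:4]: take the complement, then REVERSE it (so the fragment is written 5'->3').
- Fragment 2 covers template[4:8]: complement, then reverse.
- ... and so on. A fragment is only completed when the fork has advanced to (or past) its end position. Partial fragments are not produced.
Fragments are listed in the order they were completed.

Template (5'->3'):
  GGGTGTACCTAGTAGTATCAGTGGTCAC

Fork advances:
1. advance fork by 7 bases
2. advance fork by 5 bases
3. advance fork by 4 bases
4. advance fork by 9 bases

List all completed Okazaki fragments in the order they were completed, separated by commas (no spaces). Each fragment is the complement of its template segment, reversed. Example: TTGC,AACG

Answer: ACCC,GTAC,CTAG,ACTA,TGAT,CCAC

Derivation:
Step 1: advance 7 -> fork_pos = 0 + 7 = 7. Reached multiple(s) of 4: 4 -> fragment 1 completed (1 total).
Step 2: advance 5 -> fork_pos = 7 + 5 = 12. Reached multiple(s) of 4: 8, 12 -> fragments 2-3 completed (3 total).
Step 3: advance 4 -> fork_pos = 12 + 4 = 16. Reached multiple(s) of 4: 16 -> fragment 4 completed (4 total).
Step 4: advance 9 -> fork_pos = 16 + 9 = 25. Reached multiple(s) of 4: 20, 24 -> fragments 5-6 completed (6 total).
Final fork_pos = 25, so 6 fragment(s) are complete. Build each: template segment -> complement -> reverse.
Fragment 1: template[0:4] = GGGT -> complement CCCA -> reversed ACCC
Fragment 2: template[4:8] = GTAC -> complement CATG -> reversed GTAC
Fragment 3: template[8:12] = CTAG -> complement GATC -> reversed CTAG
Fragment 4: template[12:16] = TAGT -> complement ATCA -> reversed ACTA
Fragment 5: template[16:20] = ATCA -> complement TAGT -> reversed TGAT
Fragment 6: template[20:24] = GTGG -> complement CACC -> reversed CCAC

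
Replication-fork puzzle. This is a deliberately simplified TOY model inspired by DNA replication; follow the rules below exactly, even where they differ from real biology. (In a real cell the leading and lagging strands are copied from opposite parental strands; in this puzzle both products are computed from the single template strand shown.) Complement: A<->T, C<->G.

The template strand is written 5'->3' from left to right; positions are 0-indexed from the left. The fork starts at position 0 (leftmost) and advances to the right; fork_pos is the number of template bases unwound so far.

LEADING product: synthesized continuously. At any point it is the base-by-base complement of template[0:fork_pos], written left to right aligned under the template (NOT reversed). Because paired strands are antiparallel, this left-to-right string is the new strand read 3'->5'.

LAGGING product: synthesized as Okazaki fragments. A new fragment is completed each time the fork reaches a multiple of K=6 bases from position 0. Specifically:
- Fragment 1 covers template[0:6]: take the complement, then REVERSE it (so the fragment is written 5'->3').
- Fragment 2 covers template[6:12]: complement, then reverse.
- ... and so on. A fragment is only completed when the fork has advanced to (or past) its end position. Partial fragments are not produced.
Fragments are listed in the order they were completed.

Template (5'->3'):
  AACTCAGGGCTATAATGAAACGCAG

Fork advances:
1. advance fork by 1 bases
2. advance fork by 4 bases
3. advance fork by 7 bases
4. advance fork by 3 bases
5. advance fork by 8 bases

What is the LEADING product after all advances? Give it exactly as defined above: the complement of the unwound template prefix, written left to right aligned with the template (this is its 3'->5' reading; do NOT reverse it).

Answer: TTGAGTCCCGATATTACTTTGCG

Derivation:
Step 1: advance 1 -> fork_pos = 0 + 1 = 1.
Step 2: advance 4 -> fork_pos = 1 + 4 = 5.
Step 3: advance 7 -> fork_pos = 5 + 7 = 12.
Step 4: advance 3 -> fork_pos = 12 + 3 = 15.
Step 5: advance 8 -> fork_pos = 15 + 8 = 23.
Unwound prefix: template[0:23] = AACTCAGGGCTATAATGAAACGC
Complement it base by base (A<->T, C<->G), keeping left-to-right order:
  [0:5] AACTC -> TTGAG
  [5:10] AGGGC -> TCCCG
  [10:15] TATAA -> ATATT
  [15:20] TGAAA -> ACTTT
  [20:23] CGC -> GCG
Concatenate: TTGAGTCCCGATATTACTTTGCG (length 23; written aligned with the template, i.e. 3'->5').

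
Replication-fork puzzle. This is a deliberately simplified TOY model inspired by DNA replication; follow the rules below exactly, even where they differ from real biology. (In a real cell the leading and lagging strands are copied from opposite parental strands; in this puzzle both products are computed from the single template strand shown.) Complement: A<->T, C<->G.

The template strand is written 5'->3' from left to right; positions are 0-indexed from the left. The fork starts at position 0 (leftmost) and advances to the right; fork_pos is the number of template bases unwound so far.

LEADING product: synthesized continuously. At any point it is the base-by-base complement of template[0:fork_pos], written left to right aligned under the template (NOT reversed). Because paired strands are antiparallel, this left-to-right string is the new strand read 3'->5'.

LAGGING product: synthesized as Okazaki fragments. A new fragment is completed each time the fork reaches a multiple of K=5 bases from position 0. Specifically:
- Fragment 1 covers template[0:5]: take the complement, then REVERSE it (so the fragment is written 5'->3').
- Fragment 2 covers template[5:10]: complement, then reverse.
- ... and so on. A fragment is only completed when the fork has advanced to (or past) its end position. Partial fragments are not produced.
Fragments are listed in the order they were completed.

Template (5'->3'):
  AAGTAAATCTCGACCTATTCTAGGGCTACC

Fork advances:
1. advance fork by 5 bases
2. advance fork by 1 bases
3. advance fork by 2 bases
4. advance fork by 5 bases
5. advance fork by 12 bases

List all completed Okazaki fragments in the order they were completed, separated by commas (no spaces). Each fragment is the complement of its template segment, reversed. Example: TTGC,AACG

Step 1: advance 5 -> fork_pos = 0 + 5 = 5. Reached multiple(s) of 5: 5 -> fragment 1 completed (1 total).
Step 2: advance 1 -> fork_pos = 5 + 1 = 6. Next multiple of 5 is 10 (not reached); still 1 fragment(s).
Step 3: advance 2 -> fork_pos = 6 + 2 = 8. Next multiple of 5 is 10 (not reached); still 1 fragment(s).
Step 4: advance 5 -> fork_pos = 8 + 5 = 13. Reached multiple(s) of 5: 10 -> fragment 2 completed (2 total).
Step 5: advance 12 -> fork_pos = 13 + 12 = 25. Reached multiple(s) of 5: 15, 20, 25 -> fragments 3-5 completed (5 total).
Final fork_pos = 25, so 5 fragment(s) are complete. Build each: template segment -> complement -> reverse.
Fragment 1: template[0:5] = AAGTA -> complement TTCAT -> reversed TACTT
Fragment 2: template[5:10] = AATCT -> complement TTAGA -> reversed AGATT
Fragment 3: template[10:15] = CGACC -> complement GCTGG -> reversed GGTCG
Fragment 4: template[15:20] = TATTC -> complement ATAAG -> reversed GAATA
Fragment 5: template[20:25] = TAGGG -> complement ATCCC -> reversed CCCTA

Answer: TACTT,AGATT,GGTCG,GAATA,CCCTA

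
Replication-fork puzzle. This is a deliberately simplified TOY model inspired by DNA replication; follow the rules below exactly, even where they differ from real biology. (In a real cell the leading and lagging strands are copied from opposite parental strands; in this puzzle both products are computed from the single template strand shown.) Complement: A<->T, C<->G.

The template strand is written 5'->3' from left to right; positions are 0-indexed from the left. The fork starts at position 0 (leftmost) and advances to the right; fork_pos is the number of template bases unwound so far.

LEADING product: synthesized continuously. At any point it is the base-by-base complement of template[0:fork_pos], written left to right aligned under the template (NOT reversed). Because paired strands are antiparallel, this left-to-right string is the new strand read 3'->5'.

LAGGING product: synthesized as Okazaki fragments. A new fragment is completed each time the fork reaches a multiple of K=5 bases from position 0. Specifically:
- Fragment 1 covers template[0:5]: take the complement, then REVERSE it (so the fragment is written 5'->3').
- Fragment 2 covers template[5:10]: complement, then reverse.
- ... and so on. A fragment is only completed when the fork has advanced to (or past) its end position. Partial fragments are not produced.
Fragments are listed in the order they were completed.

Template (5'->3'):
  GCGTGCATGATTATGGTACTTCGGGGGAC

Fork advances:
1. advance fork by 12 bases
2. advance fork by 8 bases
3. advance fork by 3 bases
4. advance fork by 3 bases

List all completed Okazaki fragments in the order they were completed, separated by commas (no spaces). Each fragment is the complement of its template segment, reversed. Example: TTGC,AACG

Answer: CACGC,TCATG,CATAA,AGTAC,CCCGA

Derivation:
Step 1: advance 12 -> fork_pos = 0 + 12 = 12. Reached multiple(s) of 5: 5, 10 -> fragments 1-2 completed (2 total).
Step 2: advance 8 -> fork_pos = 12 + 8 = 20. Reached multiple(s) of 5: 15, 20 -> fragments 3-4 completed (4 total).
Step 3: advance 3 -> fork_pos = 20 + 3 = 23. Next multiple of 5 is 25 (not reached); still 4 fragment(s).
Step 4: advance 3 -> fork_pos = 23 + 3 = 26. Reached multiple(s) of 5: 25 -> fragment 5 completed (5 total).
Final fork_pos = 26, so 5 fragment(s) are complete. Build each: template segment -> complement -> reverse.
Fragment 1: template[0:5] = GCGTG -> complement CGCAC -> reversed CACGC
Fragment 2: template[5:10] = CATGA -> complement GTACT -> reversed TCATG
Fragment 3: template[10:15] = TTATG -> complement AATAC -> reversed CATAA
Fragment 4: template[15:20] = GTACT -> complement CATGA -> reversed AGTAC
Fragment 5: template[20:25] = TCGGG -> complement AGCCC -> reversed CCCGA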